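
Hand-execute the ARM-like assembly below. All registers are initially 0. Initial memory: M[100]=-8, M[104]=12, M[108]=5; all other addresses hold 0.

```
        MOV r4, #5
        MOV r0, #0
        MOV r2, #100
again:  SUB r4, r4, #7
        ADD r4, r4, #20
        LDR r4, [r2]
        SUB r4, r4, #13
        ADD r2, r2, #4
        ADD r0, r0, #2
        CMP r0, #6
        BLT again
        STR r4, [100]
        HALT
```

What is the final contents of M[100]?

r4=5
r0=0
r2=100
r4=5-7=-2
r4=(-2)+20=18
r4=M[100]=-8
r4=(-8)-13=-21
r2=100+4=104
r0=0+2=2
CMP r0, #6  (cmp 2,6)
BLT again: taken
r4=(-21)-7=-28
r4=(-28)+20=-8
r4=M[104]=12
r4=12-13=-1
r2=104+4=108
r0=2+2=4
CMP r0, #6  (cmp 4,6)
BLT again: taken
r4=(-1)-7=-8
r4=(-8)+20=12
r4=M[108]=5
r4=5-13=-8
r2=108+4=112
r0=4+2=6
CMP r0, #6  (cmp 6,6)
BLT again: not taken
STR r4, [100] → M[100]=-8
halt.

-8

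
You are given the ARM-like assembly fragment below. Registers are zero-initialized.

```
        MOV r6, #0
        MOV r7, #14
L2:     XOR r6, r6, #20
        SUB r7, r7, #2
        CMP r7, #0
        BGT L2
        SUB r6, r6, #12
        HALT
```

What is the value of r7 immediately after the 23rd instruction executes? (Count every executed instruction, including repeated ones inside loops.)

after MOV r6, #0: r6=0
after MOV r7, #14: r7=14
after XOR r6, r6, #20: r6=0^20=20
after SUB r7, r7, #2: r7=14-2=12
CMP r7, #0  (cmp 12,0)
BGT L2: taken
after XOR r6, r6, #20: r6=20^20=0
after SUB r7, r7, #2: r7=12-2=10
CMP r7, #0  (cmp 10,0)
BGT L2: taken
after XOR r6, r6, #20: r6=0^20=20
after SUB r7, r7, #2: r7=10-2=8
CMP r7, #0  (cmp 8,0)
BGT L2: taken
after XOR r6, r6, #20: r6=20^20=0
after SUB r7, r7, #2: r7=8-2=6
CMP r7, #0  (cmp 6,0)
BGT L2: taken
after XOR r6, r6, #20: r6=0^20=20
after SUB r7, r7, #2: r7=6-2=4
CMP r7, #0  (cmp 4,0)
BGT L2: taken
after XOR r6, r6, #20: r6=20^20=0
After step 23: r7 = 4.

4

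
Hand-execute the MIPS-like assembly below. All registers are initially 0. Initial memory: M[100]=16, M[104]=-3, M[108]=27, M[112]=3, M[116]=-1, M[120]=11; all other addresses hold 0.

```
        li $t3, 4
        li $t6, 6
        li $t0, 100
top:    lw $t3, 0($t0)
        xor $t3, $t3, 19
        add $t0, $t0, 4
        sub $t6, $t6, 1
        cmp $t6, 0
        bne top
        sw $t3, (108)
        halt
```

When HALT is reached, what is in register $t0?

124

after li $t3, 4: $t3=4
after li $t6, 6: $t6=6
after li $t0, 100: $t0=100
after lw $t3, 0($t0): $t3=M[100]=16
after xor $t3, $t3, 19: $t3=16^19=3
after add $t0, $t0, 4: $t0=100+4=104
after sub $t6, $t6, 1: $t6=6-1=5
cmp $t6, 0  (cmp 5,0)
bne top: taken
after lw $t3, 0($t0): $t3=M[104]=-3
after xor $t3, $t3, 19: $t3=(-3)^19=-18
after add $t0, $t0, 4: $t0=104+4=108
after sub $t6, $t6, 1: $t6=5-1=4
cmp $t6, 0  (cmp 4,0)
bne top: taken
after lw $t3, 0($t0): $t3=M[108]=27
after xor $t3, $t3, 19: $t3=27^19=8
after add $t0, $t0, 4: $t0=108+4=112
after sub $t6, $t6, 1: $t6=4-1=3
cmp $t6, 0  (cmp 3,0)
bne top: taken
after lw $t3, 0($t0): $t3=M[112]=3
after xor $t3, $t3, 19: $t3=3^19=16
after add $t0, $t0, 4: $t0=112+4=116
after sub $t6, $t6, 1: $t6=3-1=2
cmp $t6, 0  (cmp 2,0)
bne top: taken
after lw $t3, 0($t0): $t3=M[116]=-1
after xor $t3, $t3, 19: $t3=(-1)^19=-20
after add $t0, $t0, 4: $t0=116+4=120
after sub $t6, $t6, 1: $t6=2-1=1
cmp $t6, 0  (cmp 1,0)
bne top: taken
after lw $t3, 0($t0): $t3=M[120]=11
after xor $t3, $t3, 19: $t3=11^19=24
after add $t0, $t0, 4: $t0=120+4=124
after sub $t6, $t6, 1: $t6=1-1=0
cmp $t6, 0  (cmp 0,0)
bne top: not taken
sw $t3, (108) → M[108]=24
halt.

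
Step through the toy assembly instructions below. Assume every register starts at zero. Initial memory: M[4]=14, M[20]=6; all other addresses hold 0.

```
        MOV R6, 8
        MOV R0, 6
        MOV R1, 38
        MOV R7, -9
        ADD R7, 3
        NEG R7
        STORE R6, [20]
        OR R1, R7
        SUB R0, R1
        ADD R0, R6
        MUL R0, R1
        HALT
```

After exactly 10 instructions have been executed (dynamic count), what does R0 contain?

after MOV R6, 8: R6=8
after MOV R0, 6: R0=6
after MOV R1, 38: R1=38
after MOV R7, -9: R7=-9
after ADD R7, 3: R7=(-9)+3=-6
after NEG R7: R7=-(-6)=6
STORE R6, [20] → M[20]=8
after OR R1, R7: R1=38|6=38
after SUB R0, R1: R0=6-38=-32
after ADD R0, R6: R0=(-32)+8=-24
After step 10: R0 = -24.

-24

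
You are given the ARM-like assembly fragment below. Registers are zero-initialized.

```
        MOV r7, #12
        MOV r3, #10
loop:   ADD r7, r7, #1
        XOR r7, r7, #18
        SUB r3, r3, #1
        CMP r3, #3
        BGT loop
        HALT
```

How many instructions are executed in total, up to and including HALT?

r7=12
r3=10
r7=12+1=13
r7=13^18=31
r3=10-1=9
CMP r3, #3  (cmp 9,3)
BGT loop: taken
r7=31+1=32
r7=32^18=50
r3=9-1=8
CMP r3, #3  (cmp 8,3)
BGT loop: taken
r7=50+1=51
r7=51^18=33
r3=8-1=7
CMP r3, #3  (cmp 7,3)
BGT loop: taken
r7=33+1=34
r7=34^18=48
r3=7-1=6
CMP r3, #3  (cmp 6,3)
BGT loop: taken
r7=48+1=49
r7=49^18=35
r3=6-1=5
CMP r3, #3  (cmp 5,3)
BGT loop: taken
r7=35+1=36
r7=36^18=54
r3=5-1=4
CMP r3, #3  (cmp 4,3)
BGT loop: taken
r7=54+1=55
r7=55^18=37
r3=4-1=3
CMP r3, #3  (cmp 3,3)
BGT loop: not taken
halt.
Total executed instructions: 38.

38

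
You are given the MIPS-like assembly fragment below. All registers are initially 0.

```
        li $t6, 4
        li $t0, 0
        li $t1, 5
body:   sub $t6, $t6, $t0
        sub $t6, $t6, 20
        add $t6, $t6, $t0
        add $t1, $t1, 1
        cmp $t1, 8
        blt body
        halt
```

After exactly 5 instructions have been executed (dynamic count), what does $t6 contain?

after li $t6, 4: $t6=4
after li $t0, 0: $t0=0
after li $t1, 5: $t1=5
after sub $t6, $t6, $t0: $t6=4-0=4
after sub $t6, $t6, 20: $t6=4-20=-16
After step 5: $t6 = -16.

-16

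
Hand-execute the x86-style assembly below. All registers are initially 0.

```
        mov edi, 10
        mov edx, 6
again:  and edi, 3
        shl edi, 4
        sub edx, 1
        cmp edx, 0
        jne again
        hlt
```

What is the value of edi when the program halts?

0

edi=10
edx=6
edi=10&3=2
edi=2<<4=32
edx=6-1=5
cmp edx, 0  (cmp 5,0)
jne again: taken
edi=32&3=0
edi=0<<4=0
edx=5-1=4
cmp edx, 0  (cmp 4,0)
jne again: taken
edi=0&3=0
edi=0<<4=0
edx=4-1=3
cmp edx, 0  (cmp 3,0)
jne again: taken
edi=0&3=0
edi=0<<4=0
edx=3-1=2
cmp edx, 0  (cmp 2,0)
jne again: taken
edi=0&3=0
edi=0<<4=0
edx=2-1=1
cmp edx, 0  (cmp 1,0)
jne again: taken
edi=0&3=0
edi=0<<4=0
edx=1-1=0
cmp edx, 0  (cmp 0,0)
jne again: not taken
halt.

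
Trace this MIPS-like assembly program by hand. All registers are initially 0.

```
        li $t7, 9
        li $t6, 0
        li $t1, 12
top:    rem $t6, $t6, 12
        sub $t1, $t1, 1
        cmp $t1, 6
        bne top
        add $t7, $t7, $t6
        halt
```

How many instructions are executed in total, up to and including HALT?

29

li $t7, 9 → $t7=9
li $t6, 0 → $t6=0
li $t1, 12 → $t1=12
rem $t6, $t6, 12 → $t6=0%12=0
sub $t1, $t1, 1 → $t1=12-1=11
cmp $t1, 6  (cmp 11,6)
bne top: taken
rem $t6, $t6, 12 → $t6=0%12=0
sub $t1, $t1, 1 → $t1=11-1=10
cmp $t1, 6  (cmp 10,6)
bne top: taken
rem $t6, $t6, 12 → $t6=0%12=0
sub $t1, $t1, 1 → $t1=10-1=9
cmp $t1, 6  (cmp 9,6)
bne top: taken
rem $t6, $t6, 12 → $t6=0%12=0
sub $t1, $t1, 1 → $t1=9-1=8
cmp $t1, 6  (cmp 8,6)
bne top: taken
rem $t6, $t6, 12 → $t6=0%12=0
sub $t1, $t1, 1 → $t1=8-1=7
cmp $t1, 6  (cmp 7,6)
bne top: taken
rem $t6, $t6, 12 → $t6=0%12=0
sub $t1, $t1, 1 → $t1=7-1=6
cmp $t1, 6  (cmp 6,6)
bne top: not taken
add $t7, $t7, $t6 → $t7=9+0=9
halt.
Total executed instructions: 29.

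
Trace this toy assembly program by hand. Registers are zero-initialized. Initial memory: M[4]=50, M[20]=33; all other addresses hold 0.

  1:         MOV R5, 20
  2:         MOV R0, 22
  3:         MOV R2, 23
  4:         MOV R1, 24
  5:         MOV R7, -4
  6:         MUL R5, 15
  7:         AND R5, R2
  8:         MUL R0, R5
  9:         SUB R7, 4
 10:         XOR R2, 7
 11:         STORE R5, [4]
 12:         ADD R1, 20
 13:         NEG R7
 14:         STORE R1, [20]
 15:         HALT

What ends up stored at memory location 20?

44

after MOV R5, 20: R5=20
after MOV R0, 22: R0=22
after MOV R2, 23: R2=23
after MOV R1, 24: R1=24
after MOV R7, -4: R7=-4
after MUL R5, 15: R5=20*15=300
after AND R5, R2: R5=300&23=4
after MUL R0, R5: R0=22*4=88
after SUB R7, 4: R7=(-4)-4=-8
after XOR R2, 7: R2=23^7=16
STORE R5, [4] → M[4]=4
after ADD R1, 20: R1=24+20=44
after NEG R7: R7=-(-8)=8
STORE R1, [20] → M[20]=44
halt.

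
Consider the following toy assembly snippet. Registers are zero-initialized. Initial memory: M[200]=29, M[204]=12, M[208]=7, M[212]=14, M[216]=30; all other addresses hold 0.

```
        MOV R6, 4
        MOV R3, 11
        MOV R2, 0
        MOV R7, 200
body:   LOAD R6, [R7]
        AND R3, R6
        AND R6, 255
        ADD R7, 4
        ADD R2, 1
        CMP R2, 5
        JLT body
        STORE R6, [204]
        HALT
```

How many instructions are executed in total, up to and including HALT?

MOV R6, 4 → R6=4
MOV R3, 11 → R3=11
MOV R2, 0 → R2=0
MOV R7, 200 → R7=200
LOAD R6, [R7] → R6=M[200]=29
AND R3, R6 → R3=11&29=9
AND R6, 255 → R6=29&255=29
ADD R7, 4 → R7=200+4=204
ADD R2, 1 → R2=0+1=1
CMP R2, 5  (cmp 1,5)
JLT body: taken
LOAD R6, [R7] → R6=M[204]=12
AND R3, R6 → R3=9&12=8
AND R6, 255 → R6=12&255=12
ADD R7, 4 → R7=204+4=208
ADD R2, 1 → R2=1+1=2
CMP R2, 5  (cmp 2,5)
JLT body: taken
LOAD R6, [R7] → R6=M[208]=7
AND R3, R6 → R3=8&7=0
AND R6, 255 → R6=7&255=7
ADD R7, 4 → R7=208+4=212
ADD R2, 1 → R2=2+1=3
CMP R2, 5  (cmp 3,5)
JLT body: taken
LOAD R6, [R7] → R6=M[212]=14
AND R3, R6 → R3=0&14=0
AND R6, 255 → R6=14&255=14
ADD R7, 4 → R7=212+4=216
ADD R2, 1 → R2=3+1=4
CMP R2, 5  (cmp 4,5)
JLT body: taken
LOAD R6, [R7] → R6=M[216]=30
AND R3, R6 → R3=0&30=0
AND R6, 255 → R6=30&255=30
ADD R7, 4 → R7=216+4=220
ADD R2, 1 → R2=4+1=5
CMP R2, 5  (cmp 5,5)
JLT body: not taken
STORE R6, [204] → M[204]=30
halt.
Total executed instructions: 41.

41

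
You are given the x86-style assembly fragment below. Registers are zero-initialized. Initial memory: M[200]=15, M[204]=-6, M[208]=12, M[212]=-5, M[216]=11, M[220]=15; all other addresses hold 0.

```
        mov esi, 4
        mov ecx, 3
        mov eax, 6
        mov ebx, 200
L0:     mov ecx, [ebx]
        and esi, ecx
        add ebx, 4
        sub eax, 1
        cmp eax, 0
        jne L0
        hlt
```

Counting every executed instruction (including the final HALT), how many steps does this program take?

41

esi=4
ecx=3
eax=6
ebx=200
ecx=M[200]=15
esi=4&15=4
ebx=200+4=204
eax=6-1=5
cmp eax, 0  (cmp 5,0)
jne L0: taken
ecx=M[204]=-6
esi=4&(-6)=0
ebx=204+4=208
eax=5-1=4
cmp eax, 0  (cmp 4,0)
jne L0: taken
ecx=M[208]=12
esi=0&12=0
ebx=208+4=212
eax=4-1=3
cmp eax, 0  (cmp 3,0)
jne L0: taken
ecx=M[212]=-5
esi=0&(-5)=0
ebx=212+4=216
eax=3-1=2
cmp eax, 0  (cmp 2,0)
jne L0: taken
ecx=M[216]=11
esi=0&11=0
ebx=216+4=220
eax=2-1=1
cmp eax, 0  (cmp 1,0)
jne L0: taken
ecx=M[220]=15
esi=0&15=0
ebx=220+4=224
eax=1-1=0
cmp eax, 0  (cmp 0,0)
jne L0: not taken
halt.
Total executed instructions: 41.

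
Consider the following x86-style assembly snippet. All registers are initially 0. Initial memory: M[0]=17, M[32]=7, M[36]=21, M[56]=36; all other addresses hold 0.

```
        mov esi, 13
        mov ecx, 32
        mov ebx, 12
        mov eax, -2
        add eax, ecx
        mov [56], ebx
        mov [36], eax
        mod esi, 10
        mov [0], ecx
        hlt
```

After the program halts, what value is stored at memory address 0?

esi=13
ecx=32
ebx=12
eax=-2
eax=(-2)+32=30
mov [56], ebx → M[56]=12
mov [36], eax → M[36]=30
esi=13%10=3
mov [0], ecx → M[0]=32
halt.

32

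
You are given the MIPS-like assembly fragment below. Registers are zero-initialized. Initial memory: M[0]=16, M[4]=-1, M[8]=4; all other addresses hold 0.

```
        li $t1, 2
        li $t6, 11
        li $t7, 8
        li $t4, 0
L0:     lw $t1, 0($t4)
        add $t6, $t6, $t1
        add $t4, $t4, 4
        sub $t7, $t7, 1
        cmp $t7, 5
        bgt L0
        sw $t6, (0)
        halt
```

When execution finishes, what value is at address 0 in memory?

after li $t1, 2: $t1=2
after li $t6, 11: $t6=11
after li $t7, 8: $t7=8
after li $t4, 0: $t4=0
after lw $t1, 0($t4): $t1=M[0]=16
after add $t6, $t6, $t1: $t6=11+16=27
after add $t4, $t4, 4: $t4=0+4=4
after sub $t7, $t7, 1: $t7=8-1=7
cmp $t7, 5  (cmp 7,5)
bgt L0: taken
after lw $t1, 0($t4): $t1=M[4]=-1
after add $t6, $t6, $t1: $t6=27+(-1)=26
after add $t4, $t4, 4: $t4=4+4=8
after sub $t7, $t7, 1: $t7=7-1=6
cmp $t7, 5  (cmp 6,5)
bgt L0: taken
after lw $t1, 0($t4): $t1=M[8]=4
after add $t6, $t6, $t1: $t6=26+4=30
after add $t4, $t4, 4: $t4=8+4=12
after sub $t7, $t7, 1: $t7=6-1=5
cmp $t7, 5  (cmp 5,5)
bgt L0: not taken
sw $t6, (0) → M[0]=30
halt.

30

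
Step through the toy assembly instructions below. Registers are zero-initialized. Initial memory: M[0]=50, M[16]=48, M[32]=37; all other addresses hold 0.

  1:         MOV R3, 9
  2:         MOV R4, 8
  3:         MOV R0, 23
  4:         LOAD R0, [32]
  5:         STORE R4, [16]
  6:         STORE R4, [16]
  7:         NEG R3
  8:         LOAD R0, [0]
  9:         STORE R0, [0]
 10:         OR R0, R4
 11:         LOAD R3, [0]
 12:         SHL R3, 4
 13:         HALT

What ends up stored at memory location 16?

MOV R3, 9 → R3=9
MOV R4, 8 → R4=8
MOV R0, 23 → R0=23
LOAD R0, [32] → R0=M[32]=37
STORE R4, [16] → M[16]=8
STORE R4, [16] → M[16]=8
NEG R3 → R3=-(9)=-9
LOAD R0, [0] → R0=M[0]=50
STORE R0, [0] → M[0]=50
OR R0, R4 → R0=50|8=58
LOAD R3, [0] → R3=M[0]=50
SHL R3, 4 → R3=50<<4=800
halt.

8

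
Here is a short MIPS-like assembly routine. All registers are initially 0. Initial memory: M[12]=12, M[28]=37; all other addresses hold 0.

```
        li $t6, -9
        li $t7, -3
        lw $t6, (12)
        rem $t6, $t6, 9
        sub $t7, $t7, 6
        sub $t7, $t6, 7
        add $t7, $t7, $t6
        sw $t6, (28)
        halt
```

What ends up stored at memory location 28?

3

after li $t6, -9: $t6=-9
after li $t7, -3: $t7=-3
after lw $t6, (12): $t6=M[12]=12
after rem $t6, $t6, 9: $t6=12%9=3
after sub $t7, $t7, 6: $t7=(-3)-6=-9
after sub $t7, $t6, 7: $t7=3-7=-4
after add $t7, $t7, $t6: $t7=(-4)+3=-1
sw $t6, (28) → M[28]=3
halt.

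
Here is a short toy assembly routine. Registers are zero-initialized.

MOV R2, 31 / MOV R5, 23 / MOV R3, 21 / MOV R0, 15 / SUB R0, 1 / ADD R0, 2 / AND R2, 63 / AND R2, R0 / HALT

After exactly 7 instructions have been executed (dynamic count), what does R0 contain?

MOV R2, 31 → R2=31
MOV R5, 23 → R5=23
MOV R3, 21 → R3=21
MOV R0, 15 → R0=15
SUB R0, 1 → R0=15-1=14
ADD R0, 2 → R0=14+2=16
AND R2, 63 → R2=31&63=31
After step 7: R0 = 16.

16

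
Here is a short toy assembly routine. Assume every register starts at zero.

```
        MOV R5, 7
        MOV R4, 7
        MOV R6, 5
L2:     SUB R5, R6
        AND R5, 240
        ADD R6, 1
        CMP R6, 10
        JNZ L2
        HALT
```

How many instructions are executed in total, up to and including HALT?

R5=7
R4=7
R6=5
R5=7-5=2
R5=2&240=0
R6=5+1=6
CMP R6, 10  (cmp 6,10)
JNZ L2: taken
R5=0-6=-6
R5=(-6)&240=240
R6=6+1=7
CMP R6, 10  (cmp 7,10)
JNZ L2: taken
R5=240-7=233
R5=233&240=224
R6=7+1=8
CMP R6, 10  (cmp 8,10)
JNZ L2: taken
R5=224-8=216
R5=216&240=208
R6=8+1=9
CMP R6, 10  (cmp 9,10)
JNZ L2: taken
R5=208-9=199
R5=199&240=192
R6=9+1=10
CMP R6, 10  (cmp 10,10)
JNZ L2: not taken
halt.
Total executed instructions: 29.

29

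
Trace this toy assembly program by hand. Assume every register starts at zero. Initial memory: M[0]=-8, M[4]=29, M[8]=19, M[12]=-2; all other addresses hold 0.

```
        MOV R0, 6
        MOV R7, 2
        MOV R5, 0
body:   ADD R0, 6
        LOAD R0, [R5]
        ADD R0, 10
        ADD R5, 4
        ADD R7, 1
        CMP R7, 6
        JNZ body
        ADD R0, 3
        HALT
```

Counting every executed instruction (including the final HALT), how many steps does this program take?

33

MOV R0, 6 → R0=6
MOV R7, 2 → R7=2
MOV R5, 0 → R5=0
ADD R0, 6 → R0=6+6=12
LOAD R0, [R5] → R0=M[0]=-8
ADD R0, 10 → R0=(-8)+10=2
ADD R5, 4 → R5=0+4=4
ADD R7, 1 → R7=2+1=3
CMP R7, 6  (cmp 3,6)
JNZ body: taken
ADD R0, 6 → R0=2+6=8
LOAD R0, [R5] → R0=M[4]=29
ADD R0, 10 → R0=29+10=39
ADD R5, 4 → R5=4+4=8
ADD R7, 1 → R7=3+1=4
CMP R7, 6  (cmp 4,6)
JNZ body: taken
ADD R0, 6 → R0=39+6=45
LOAD R0, [R5] → R0=M[8]=19
ADD R0, 10 → R0=19+10=29
ADD R5, 4 → R5=8+4=12
ADD R7, 1 → R7=4+1=5
CMP R7, 6  (cmp 5,6)
JNZ body: taken
ADD R0, 6 → R0=29+6=35
LOAD R0, [R5] → R0=M[12]=-2
ADD R0, 10 → R0=(-2)+10=8
ADD R5, 4 → R5=12+4=16
ADD R7, 1 → R7=5+1=6
CMP R7, 6  (cmp 6,6)
JNZ body: not taken
ADD R0, 3 → R0=8+3=11
halt.
Total executed instructions: 33.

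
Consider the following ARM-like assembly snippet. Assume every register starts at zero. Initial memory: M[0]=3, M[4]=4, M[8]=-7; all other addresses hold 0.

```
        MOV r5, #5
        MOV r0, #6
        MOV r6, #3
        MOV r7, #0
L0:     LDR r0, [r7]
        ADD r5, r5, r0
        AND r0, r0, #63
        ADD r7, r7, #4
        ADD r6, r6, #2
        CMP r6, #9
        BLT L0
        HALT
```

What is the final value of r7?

12

r5=5
r0=6
r6=3
r7=0
r0=M[0]=3
r5=5+3=8
r0=3&63=3
r7=0+4=4
r6=3+2=5
CMP r6, #9  (cmp 5,9)
BLT L0: taken
r0=M[4]=4
r5=8+4=12
r0=4&63=4
r7=4+4=8
r6=5+2=7
CMP r6, #9  (cmp 7,9)
BLT L0: taken
r0=M[8]=-7
r5=12+(-7)=5
r0=(-7)&63=57
r7=8+4=12
r6=7+2=9
CMP r6, #9  (cmp 9,9)
BLT L0: not taken
halt.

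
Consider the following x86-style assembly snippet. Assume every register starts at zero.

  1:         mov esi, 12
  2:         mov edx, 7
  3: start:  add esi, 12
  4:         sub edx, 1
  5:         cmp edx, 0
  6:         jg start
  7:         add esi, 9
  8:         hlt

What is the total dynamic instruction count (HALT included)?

32

esi=12
edx=7
esi=12+12=24
edx=7-1=6
cmp edx, 0  (cmp 6,0)
jg start: taken
esi=24+12=36
edx=6-1=5
cmp edx, 0  (cmp 5,0)
jg start: taken
esi=36+12=48
edx=5-1=4
cmp edx, 0  (cmp 4,0)
jg start: taken
esi=48+12=60
edx=4-1=3
cmp edx, 0  (cmp 3,0)
jg start: taken
esi=60+12=72
edx=3-1=2
cmp edx, 0  (cmp 2,0)
jg start: taken
esi=72+12=84
edx=2-1=1
cmp edx, 0  (cmp 1,0)
jg start: taken
esi=84+12=96
edx=1-1=0
cmp edx, 0  (cmp 0,0)
jg start: not taken
esi=96+9=105
halt.
Total executed instructions: 32.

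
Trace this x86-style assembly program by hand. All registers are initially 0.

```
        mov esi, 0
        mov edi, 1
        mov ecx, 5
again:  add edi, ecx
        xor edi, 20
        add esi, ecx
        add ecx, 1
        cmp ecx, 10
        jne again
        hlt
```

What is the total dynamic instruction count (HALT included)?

34

esi=0
edi=1
ecx=5
edi=1+5=6
edi=6^20=18
esi=0+5=5
ecx=5+1=6
cmp ecx, 10  (cmp 6,10)
jne again: taken
edi=18+6=24
edi=24^20=12
esi=5+6=11
ecx=6+1=7
cmp ecx, 10  (cmp 7,10)
jne again: taken
edi=12+7=19
edi=19^20=7
esi=11+7=18
ecx=7+1=8
cmp ecx, 10  (cmp 8,10)
jne again: taken
edi=7+8=15
edi=15^20=27
esi=18+8=26
ecx=8+1=9
cmp ecx, 10  (cmp 9,10)
jne again: taken
edi=27+9=36
edi=36^20=48
esi=26+9=35
ecx=9+1=10
cmp ecx, 10  (cmp 10,10)
jne again: not taken
halt.
Total executed instructions: 34.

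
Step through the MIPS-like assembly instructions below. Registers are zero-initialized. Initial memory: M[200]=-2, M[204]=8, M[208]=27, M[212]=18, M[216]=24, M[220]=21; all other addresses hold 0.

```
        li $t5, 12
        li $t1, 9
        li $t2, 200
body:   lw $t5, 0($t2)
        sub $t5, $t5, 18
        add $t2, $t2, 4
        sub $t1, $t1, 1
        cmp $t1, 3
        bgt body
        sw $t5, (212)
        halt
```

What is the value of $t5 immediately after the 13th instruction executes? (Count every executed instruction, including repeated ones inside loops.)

after li $t5, 12: $t5=12
after li $t1, 9: $t1=9
after li $t2, 200: $t2=200
after lw $t5, 0($t2): $t5=M[200]=-2
after sub $t5, $t5, 18: $t5=(-2)-18=-20
after add $t2, $t2, 4: $t2=200+4=204
after sub $t1, $t1, 1: $t1=9-1=8
cmp $t1, 3  (cmp 8,3)
bgt body: taken
after lw $t5, 0($t2): $t5=M[204]=8
after sub $t5, $t5, 18: $t5=8-18=-10
after add $t2, $t2, 4: $t2=204+4=208
after sub $t1, $t1, 1: $t1=8-1=7
After step 13: $t5 = -10.

-10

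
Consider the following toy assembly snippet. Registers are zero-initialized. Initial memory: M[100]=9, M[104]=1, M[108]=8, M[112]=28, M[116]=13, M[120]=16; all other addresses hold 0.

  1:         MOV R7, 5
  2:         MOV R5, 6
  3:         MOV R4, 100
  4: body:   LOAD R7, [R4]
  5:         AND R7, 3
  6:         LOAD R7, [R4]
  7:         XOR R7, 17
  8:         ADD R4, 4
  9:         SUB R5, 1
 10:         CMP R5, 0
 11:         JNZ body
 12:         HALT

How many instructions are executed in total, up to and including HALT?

52

R7=5
R5=6
R4=100
R7=M[100]=9
R7=9&3=1
R7=M[100]=9
R7=9^17=24
R4=100+4=104
R5=6-1=5
CMP R5, 0  (cmp 5,0)
JNZ body: taken
R7=M[104]=1
R7=1&3=1
R7=M[104]=1
R7=1^17=16
R4=104+4=108
R5=5-1=4
CMP R5, 0  (cmp 4,0)
JNZ body: taken
R7=M[108]=8
R7=8&3=0
R7=M[108]=8
R7=8^17=25
R4=108+4=112
R5=4-1=3
CMP R5, 0  (cmp 3,0)
JNZ body: taken
R7=M[112]=28
R7=28&3=0
R7=M[112]=28
R7=28^17=13
R4=112+4=116
R5=3-1=2
CMP R5, 0  (cmp 2,0)
JNZ body: taken
R7=M[116]=13
R7=13&3=1
R7=M[116]=13
R7=13^17=28
R4=116+4=120
R5=2-1=1
CMP R5, 0  (cmp 1,0)
JNZ body: taken
R7=M[120]=16
R7=16&3=0
R7=M[120]=16
R7=16^17=1
R4=120+4=124
R5=1-1=0
CMP R5, 0  (cmp 0,0)
JNZ body: not taken
halt.
Total executed instructions: 52.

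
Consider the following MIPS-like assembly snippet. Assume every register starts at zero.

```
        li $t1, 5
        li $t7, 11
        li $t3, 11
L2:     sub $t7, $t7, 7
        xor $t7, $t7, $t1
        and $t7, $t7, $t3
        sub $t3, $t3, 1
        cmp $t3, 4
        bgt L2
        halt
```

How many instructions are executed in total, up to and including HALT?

after li $t1, 5: $t1=5
after li $t7, 11: $t7=11
after li $t3, 11: $t3=11
after sub $t7, $t7, 7: $t7=11-7=4
after xor $t7, $t7, $t1: $t7=4^5=1
after and $t7, $t7, $t3: $t7=1&11=1
after sub $t3, $t3, 1: $t3=11-1=10
cmp $t3, 4  (cmp 10,4)
bgt L2: taken
after sub $t7, $t7, 7: $t7=1-7=-6
after xor $t7, $t7, $t1: $t7=(-6)^5=-1
after and $t7, $t7, $t3: $t7=(-1)&10=10
after sub $t3, $t3, 1: $t3=10-1=9
cmp $t3, 4  (cmp 9,4)
bgt L2: taken
after sub $t7, $t7, 7: $t7=10-7=3
after xor $t7, $t7, $t1: $t7=3^5=6
after and $t7, $t7, $t3: $t7=6&9=0
after sub $t3, $t3, 1: $t3=9-1=8
cmp $t3, 4  (cmp 8,4)
bgt L2: taken
after sub $t7, $t7, 7: $t7=0-7=-7
after xor $t7, $t7, $t1: $t7=(-7)^5=-4
after and $t7, $t7, $t3: $t7=(-4)&8=8
after sub $t3, $t3, 1: $t3=8-1=7
cmp $t3, 4  (cmp 7,4)
bgt L2: taken
after sub $t7, $t7, 7: $t7=8-7=1
after xor $t7, $t7, $t1: $t7=1^5=4
after and $t7, $t7, $t3: $t7=4&7=4
after sub $t3, $t3, 1: $t3=7-1=6
cmp $t3, 4  (cmp 6,4)
bgt L2: taken
after sub $t7, $t7, 7: $t7=4-7=-3
after xor $t7, $t7, $t1: $t7=(-3)^5=-8
after and $t7, $t7, $t3: $t7=(-8)&6=0
after sub $t3, $t3, 1: $t3=6-1=5
cmp $t3, 4  (cmp 5,4)
bgt L2: taken
after sub $t7, $t7, 7: $t7=0-7=-7
after xor $t7, $t7, $t1: $t7=(-7)^5=-4
after and $t7, $t7, $t3: $t7=(-4)&5=4
after sub $t3, $t3, 1: $t3=5-1=4
cmp $t3, 4  (cmp 4,4)
bgt L2: not taken
halt.
Total executed instructions: 46.

46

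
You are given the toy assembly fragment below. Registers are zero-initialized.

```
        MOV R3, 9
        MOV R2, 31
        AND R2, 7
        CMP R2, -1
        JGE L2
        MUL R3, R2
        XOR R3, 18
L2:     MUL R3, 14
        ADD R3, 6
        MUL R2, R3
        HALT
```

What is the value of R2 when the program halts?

after MOV R3, 9: R3=9
after MOV R2, 31: R2=31
after AND R2, 7: R2=31&7=7
CMP R2, -1  (cmp 7,-1)
JGE L2: taken
after MUL R3, 14: R3=9*14=126
after ADD R3, 6: R3=126+6=132
after MUL R2, R3: R2=7*132=924
halt.

924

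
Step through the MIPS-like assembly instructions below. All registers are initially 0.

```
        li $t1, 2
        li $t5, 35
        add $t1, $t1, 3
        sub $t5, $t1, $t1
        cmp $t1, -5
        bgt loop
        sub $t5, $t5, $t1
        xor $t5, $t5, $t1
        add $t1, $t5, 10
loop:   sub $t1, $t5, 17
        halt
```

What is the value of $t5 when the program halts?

0

after li $t1, 2: $t1=2
after li $t5, 35: $t5=35
after add $t1, $t1, 3: $t1=2+3=5
after sub $t5, $t1, $t1: $t5=5-5=0
cmp $t1, -5  (cmp 5,-5)
bgt loop: taken
after sub $t1, $t5, 17: $t1=0-17=-17
halt.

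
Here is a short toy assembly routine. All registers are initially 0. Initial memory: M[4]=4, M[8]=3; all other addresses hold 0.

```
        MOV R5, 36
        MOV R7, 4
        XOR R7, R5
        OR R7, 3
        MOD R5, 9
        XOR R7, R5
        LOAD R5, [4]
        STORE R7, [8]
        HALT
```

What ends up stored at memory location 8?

35

MOV R5, 36 → R5=36
MOV R7, 4 → R7=4
XOR R7, R5 → R7=4^36=32
OR R7, 3 → R7=32|3=35
MOD R5, 9 → R5=36%9=0
XOR R7, R5 → R7=35^0=35
LOAD R5, [4] → R5=M[4]=4
STORE R7, [8] → M[8]=35
halt.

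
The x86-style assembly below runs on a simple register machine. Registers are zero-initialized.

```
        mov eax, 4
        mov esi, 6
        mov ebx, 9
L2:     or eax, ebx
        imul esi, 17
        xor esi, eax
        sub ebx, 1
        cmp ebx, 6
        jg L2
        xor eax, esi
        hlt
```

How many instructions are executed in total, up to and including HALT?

23

eax=4
esi=6
ebx=9
eax=4|9=13
esi=6*17=102
esi=102^13=107
ebx=9-1=8
cmp ebx, 6  (cmp 8,6)
jg L2: taken
eax=13|8=13
esi=107*17=1819
esi=1819^13=1814
ebx=8-1=7
cmp ebx, 6  (cmp 7,6)
jg L2: taken
eax=13|7=15
esi=1814*17=30838
esi=30838^15=30841
ebx=7-1=6
cmp ebx, 6  (cmp 6,6)
jg L2: not taken
eax=15^30841=30838
halt.
Total executed instructions: 23.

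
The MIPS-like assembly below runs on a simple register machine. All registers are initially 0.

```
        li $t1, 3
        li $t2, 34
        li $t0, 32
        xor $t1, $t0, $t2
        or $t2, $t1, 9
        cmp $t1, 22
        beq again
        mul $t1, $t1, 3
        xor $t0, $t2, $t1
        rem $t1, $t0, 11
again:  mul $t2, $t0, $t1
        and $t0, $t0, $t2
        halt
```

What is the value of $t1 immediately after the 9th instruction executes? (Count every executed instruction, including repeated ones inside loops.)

6

$t1=3
$t2=34
$t0=32
$t1=32^34=2
$t2=2|9=11
cmp $t1, 22  (cmp 2,22)
beq again: not taken
$t1=2*3=6
$t0=11^6=13
After step 9: $t1 = 6.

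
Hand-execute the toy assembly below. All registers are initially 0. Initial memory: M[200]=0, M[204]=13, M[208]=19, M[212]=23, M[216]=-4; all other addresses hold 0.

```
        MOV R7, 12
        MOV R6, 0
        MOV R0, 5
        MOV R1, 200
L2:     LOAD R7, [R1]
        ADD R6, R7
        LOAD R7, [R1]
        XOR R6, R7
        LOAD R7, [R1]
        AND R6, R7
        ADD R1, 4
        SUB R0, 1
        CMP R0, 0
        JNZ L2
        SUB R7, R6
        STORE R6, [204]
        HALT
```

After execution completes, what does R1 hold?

220

after MOV R7, 12: R7=12
after MOV R6, 0: R6=0
after MOV R0, 5: R0=5
after MOV R1, 200: R1=200
after LOAD R7, [R1]: R7=M[200]=0
after ADD R6, R7: R6=0+0=0
after LOAD R7, [R1]: R7=M[200]=0
after XOR R6, R7: R6=0^0=0
after LOAD R7, [R1]: R7=M[200]=0
after AND R6, R7: R6=0&0=0
after ADD R1, 4: R1=200+4=204
after SUB R0, 1: R0=5-1=4
CMP R0, 0  (cmp 4,0)
JNZ L2: taken
after LOAD R7, [R1]: R7=M[204]=13
after ADD R6, R7: R6=0+13=13
after LOAD R7, [R1]: R7=M[204]=13
after XOR R6, R7: R6=13^13=0
after LOAD R7, [R1]: R7=M[204]=13
after AND R6, R7: R6=0&13=0
after ADD R1, 4: R1=204+4=208
after SUB R0, 1: R0=4-1=3
CMP R0, 0  (cmp 3,0)
JNZ L2: taken
after LOAD R7, [R1]: R7=M[208]=19
after ADD R6, R7: R6=0+19=19
after LOAD R7, [R1]: R7=M[208]=19
after XOR R6, R7: R6=19^19=0
after LOAD R7, [R1]: R7=M[208]=19
after AND R6, R7: R6=0&19=0
after ADD R1, 4: R1=208+4=212
after SUB R0, 1: R0=3-1=2
CMP R0, 0  (cmp 2,0)
JNZ L2: taken
after LOAD R7, [R1]: R7=M[212]=23
after ADD R6, R7: R6=0+23=23
after LOAD R7, [R1]: R7=M[212]=23
after XOR R6, R7: R6=23^23=0
after LOAD R7, [R1]: R7=M[212]=23
after AND R6, R7: R6=0&23=0
after ADD R1, 4: R1=212+4=216
after SUB R0, 1: R0=2-1=1
CMP R0, 0  (cmp 1,0)
JNZ L2: taken
after LOAD R7, [R1]: R7=M[216]=-4
after ADD R6, R7: R6=0+(-4)=-4
after LOAD R7, [R1]: R7=M[216]=-4
after XOR R6, R7: R6=(-4)^(-4)=0
after LOAD R7, [R1]: R7=M[216]=-4
after AND R6, R7: R6=0&(-4)=0
after ADD R1, 4: R1=216+4=220
after SUB R0, 1: R0=1-1=0
CMP R0, 0  (cmp 0,0)
JNZ L2: not taken
after SUB R7, R6: R7=(-4)-0=-4
STORE R6, [204] → M[204]=0
halt.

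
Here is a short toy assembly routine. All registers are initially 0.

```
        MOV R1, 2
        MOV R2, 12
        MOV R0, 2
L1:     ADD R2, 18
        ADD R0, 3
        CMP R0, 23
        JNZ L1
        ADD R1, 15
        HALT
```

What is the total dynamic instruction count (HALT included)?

R1=2
R2=12
R0=2
R2=12+18=30
R0=2+3=5
CMP R0, 23  (cmp 5,23)
JNZ L1: taken
R2=30+18=48
R0=5+3=8
CMP R0, 23  (cmp 8,23)
JNZ L1: taken
R2=48+18=66
R0=8+3=11
CMP R0, 23  (cmp 11,23)
JNZ L1: taken
R2=66+18=84
R0=11+3=14
CMP R0, 23  (cmp 14,23)
JNZ L1: taken
R2=84+18=102
R0=14+3=17
CMP R0, 23  (cmp 17,23)
JNZ L1: taken
R2=102+18=120
R0=17+3=20
CMP R0, 23  (cmp 20,23)
JNZ L1: taken
R2=120+18=138
R0=20+3=23
CMP R0, 23  (cmp 23,23)
JNZ L1: not taken
R1=2+15=17
halt.
Total executed instructions: 33.

33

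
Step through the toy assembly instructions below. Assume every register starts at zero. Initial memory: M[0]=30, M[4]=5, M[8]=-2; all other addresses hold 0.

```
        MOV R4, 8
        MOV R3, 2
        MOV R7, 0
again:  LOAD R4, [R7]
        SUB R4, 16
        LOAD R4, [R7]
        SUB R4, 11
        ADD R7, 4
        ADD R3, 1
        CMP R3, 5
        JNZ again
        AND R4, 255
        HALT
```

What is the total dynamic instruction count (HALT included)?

29

R4=8
R3=2
R7=0
R4=M[0]=30
R4=30-16=14
R4=M[0]=30
R4=30-11=19
R7=0+4=4
R3=2+1=3
CMP R3, 5  (cmp 3,5)
JNZ again: taken
R4=M[4]=5
R4=5-16=-11
R4=M[4]=5
R4=5-11=-6
R7=4+4=8
R3=3+1=4
CMP R3, 5  (cmp 4,5)
JNZ again: taken
R4=M[8]=-2
R4=(-2)-16=-18
R4=M[8]=-2
R4=(-2)-11=-13
R7=8+4=12
R3=4+1=5
CMP R3, 5  (cmp 5,5)
JNZ again: not taken
R4=(-13)&255=243
halt.
Total executed instructions: 29.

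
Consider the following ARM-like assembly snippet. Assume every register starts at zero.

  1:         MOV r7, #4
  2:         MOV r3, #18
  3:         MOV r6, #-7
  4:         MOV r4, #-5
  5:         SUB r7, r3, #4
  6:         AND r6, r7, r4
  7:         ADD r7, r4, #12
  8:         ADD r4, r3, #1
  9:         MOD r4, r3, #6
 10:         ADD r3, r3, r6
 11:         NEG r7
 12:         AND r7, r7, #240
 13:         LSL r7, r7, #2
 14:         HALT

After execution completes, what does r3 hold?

28

MOV r7, #4 → r7=4
MOV r3, #18 → r3=18
MOV r6, #-7 → r6=-7
MOV r4, #-5 → r4=-5
SUB r7, r3, #4 → r7=18-4=14
AND r6, r7, r4 → r6=14&(-5)=10
ADD r7, r4, #12 → r7=(-5)+12=7
ADD r4, r3, #1 → r4=18+1=19
MOD r4, r3, #6 → r4=18%6=0
ADD r3, r3, r6 → r3=18+10=28
NEG r7 → r7=-(7)=-7
AND r7, r7, #240 → r7=(-7)&240=240
LSL r7, r7, #2 → r7=240<<2=960
halt.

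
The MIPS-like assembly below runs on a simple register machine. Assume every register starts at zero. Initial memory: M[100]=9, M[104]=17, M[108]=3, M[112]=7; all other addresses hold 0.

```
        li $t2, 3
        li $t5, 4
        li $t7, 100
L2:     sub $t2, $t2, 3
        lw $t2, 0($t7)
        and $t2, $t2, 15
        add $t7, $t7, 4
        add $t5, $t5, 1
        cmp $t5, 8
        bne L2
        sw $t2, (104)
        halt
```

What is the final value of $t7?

116

li $t2, 3 → $t2=3
li $t5, 4 → $t5=4
li $t7, 100 → $t7=100
sub $t2, $t2, 3 → $t2=3-3=0
lw $t2, 0($t7) → $t2=M[100]=9
and $t2, $t2, 15 → $t2=9&15=9
add $t7, $t7, 4 → $t7=100+4=104
add $t5, $t5, 1 → $t5=4+1=5
cmp $t5, 8  (cmp 5,8)
bne L2: taken
sub $t2, $t2, 3 → $t2=9-3=6
lw $t2, 0($t7) → $t2=M[104]=17
and $t2, $t2, 15 → $t2=17&15=1
add $t7, $t7, 4 → $t7=104+4=108
add $t5, $t5, 1 → $t5=5+1=6
cmp $t5, 8  (cmp 6,8)
bne L2: taken
sub $t2, $t2, 3 → $t2=1-3=-2
lw $t2, 0($t7) → $t2=M[108]=3
and $t2, $t2, 15 → $t2=3&15=3
add $t7, $t7, 4 → $t7=108+4=112
add $t5, $t5, 1 → $t5=6+1=7
cmp $t5, 8  (cmp 7,8)
bne L2: taken
sub $t2, $t2, 3 → $t2=3-3=0
lw $t2, 0($t7) → $t2=M[112]=7
and $t2, $t2, 15 → $t2=7&15=7
add $t7, $t7, 4 → $t7=112+4=116
add $t5, $t5, 1 → $t5=7+1=8
cmp $t5, 8  (cmp 8,8)
bne L2: not taken
sw $t2, (104) → M[104]=7
halt.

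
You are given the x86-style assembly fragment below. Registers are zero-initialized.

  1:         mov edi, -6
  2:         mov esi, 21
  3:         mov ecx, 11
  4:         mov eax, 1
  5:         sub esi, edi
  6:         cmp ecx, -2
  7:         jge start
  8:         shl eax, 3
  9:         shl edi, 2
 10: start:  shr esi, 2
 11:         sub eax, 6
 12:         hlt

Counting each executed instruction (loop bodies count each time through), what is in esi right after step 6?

27

edi=-6
esi=21
ecx=11
eax=1
esi=21-(-6)=27
cmp ecx, -2  (cmp 11,-2)
After step 6: esi = 27.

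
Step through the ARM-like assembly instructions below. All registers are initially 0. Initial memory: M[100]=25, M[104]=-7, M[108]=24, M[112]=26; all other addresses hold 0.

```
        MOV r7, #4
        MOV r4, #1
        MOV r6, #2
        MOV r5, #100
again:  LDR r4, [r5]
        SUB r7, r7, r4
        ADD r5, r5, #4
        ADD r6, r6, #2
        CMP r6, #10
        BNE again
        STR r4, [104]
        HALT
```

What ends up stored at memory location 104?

26

after MOV r7, #4: r7=4
after MOV r4, #1: r4=1
after MOV r6, #2: r6=2
after MOV r5, #100: r5=100
after LDR r4, [r5]: r4=M[100]=25
after SUB r7, r7, r4: r7=4-25=-21
after ADD r5, r5, #4: r5=100+4=104
after ADD r6, r6, #2: r6=2+2=4
CMP r6, #10  (cmp 4,10)
BNE again: taken
after LDR r4, [r5]: r4=M[104]=-7
after SUB r7, r7, r4: r7=(-21)-(-7)=-14
after ADD r5, r5, #4: r5=104+4=108
after ADD r6, r6, #2: r6=4+2=6
CMP r6, #10  (cmp 6,10)
BNE again: taken
after LDR r4, [r5]: r4=M[108]=24
after SUB r7, r7, r4: r7=(-14)-24=-38
after ADD r5, r5, #4: r5=108+4=112
after ADD r6, r6, #2: r6=6+2=8
CMP r6, #10  (cmp 8,10)
BNE again: taken
after LDR r4, [r5]: r4=M[112]=26
after SUB r7, r7, r4: r7=(-38)-26=-64
after ADD r5, r5, #4: r5=112+4=116
after ADD r6, r6, #2: r6=8+2=10
CMP r6, #10  (cmp 10,10)
BNE again: not taken
STR r4, [104] → M[104]=26
halt.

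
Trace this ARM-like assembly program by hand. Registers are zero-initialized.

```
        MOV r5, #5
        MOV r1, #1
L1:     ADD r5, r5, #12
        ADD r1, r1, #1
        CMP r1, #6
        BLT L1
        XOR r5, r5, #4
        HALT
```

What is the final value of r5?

69

MOV r5, #5 → r5=5
MOV r1, #1 → r1=1
ADD r5, r5, #12 → r5=5+12=17
ADD r1, r1, #1 → r1=1+1=2
CMP r1, #6  (cmp 2,6)
BLT L1: taken
ADD r5, r5, #12 → r5=17+12=29
ADD r1, r1, #1 → r1=2+1=3
CMP r1, #6  (cmp 3,6)
BLT L1: taken
ADD r5, r5, #12 → r5=29+12=41
ADD r1, r1, #1 → r1=3+1=4
CMP r1, #6  (cmp 4,6)
BLT L1: taken
ADD r5, r5, #12 → r5=41+12=53
ADD r1, r1, #1 → r1=4+1=5
CMP r1, #6  (cmp 5,6)
BLT L1: taken
ADD r5, r5, #12 → r5=53+12=65
ADD r1, r1, #1 → r1=5+1=6
CMP r1, #6  (cmp 6,6)
BLT L1: not taken
XOR r5, r5, #4 → r5=65^4=69
halt.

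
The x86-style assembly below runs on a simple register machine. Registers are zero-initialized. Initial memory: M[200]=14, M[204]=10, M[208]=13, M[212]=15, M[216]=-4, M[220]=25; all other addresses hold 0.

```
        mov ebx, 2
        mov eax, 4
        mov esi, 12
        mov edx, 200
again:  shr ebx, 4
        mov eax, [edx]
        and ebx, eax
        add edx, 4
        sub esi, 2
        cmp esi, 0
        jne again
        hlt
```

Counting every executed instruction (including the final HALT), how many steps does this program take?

mov ebx, 2 → ebx=2
mov eax, 4 → eax=4
mov esi, 12 → esi=12
mov edx, 200 → edx=200
shr ebx, 4 → ebx=2>>4=0
mov eax, [edx] → eax=M[200]=14
and ebx, eax → ebx=0&14=0
add edx, 4 → edx=200+4=204
sub esi, 2 → esi=12-2=10
cmp esi, 0  (cmp 10,0)
jne again: taken
shr ebx, 4 → ebx=0>>4=0
mov eax, [edx] → eax=M[204]=10
and ebx, eax → ebx=0&10=0
add edx, 4 → edx=204+4=208
sub esi, 2 → esi=10-2=8
cmp esi, 0  (cmp 8,0)
jne again: taken
shr ebx, 4 → ebx=0>>4=0
mov eax, [edx] → eax=M[208]=13
and ebx, eax → ebx=0&13=0
add edx, 4 → edx=208+4=212
sub esi, 2 → esi=8-2=6
cmp esi, 0  (cmp 6,0)
jne again: taken
shr ebx, 4 → ebx=0>>4=0
mov eax, [edx] → eax=M[212]=15
and ebx, eax → ebx=0&15=0
add edx, 4 → edx=212+4=216
sub esi, 2 → esi=6-2=4
cmp esi, 0  (cmp 4,0)
jne again: taken
shr ebx, 4 → ebx=0>>4=0
mov eax, [edx] → eax=M[216]=-4
and ebx, eax → ebx=0&(-4)=0
add edx, 4 → edx=216+4=220
sub esi, 2 → esi=4-2=2
cmp esi, 0  (cmp 2,0)
jne again: taken
shr ebx, 4 → ebx=0>>4=0
mov eax, [edx] → eax=M[220]=25
and ebx, eax → ebx=0&25=0
add edx, 4 → edx=220+4=224
sub esi, 2 → esi=2-2=0
cmp esi, 0  (cmp 0,0)
jne again: not taken
halt.
Total executed instructions: 47.

47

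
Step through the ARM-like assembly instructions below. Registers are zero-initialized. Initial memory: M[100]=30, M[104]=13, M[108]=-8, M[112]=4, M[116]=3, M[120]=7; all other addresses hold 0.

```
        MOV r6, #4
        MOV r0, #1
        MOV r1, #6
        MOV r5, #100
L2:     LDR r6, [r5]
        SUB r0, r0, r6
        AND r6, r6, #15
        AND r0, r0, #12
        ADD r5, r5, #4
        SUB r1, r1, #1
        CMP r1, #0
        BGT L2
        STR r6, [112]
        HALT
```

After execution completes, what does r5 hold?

r6=4
r0=1
r1=6
r5=100
r6=M[100]=30
r0=1-30=-29
r6=30&15=14
r0=(-29)&12=0
r5=100+4=104
r1=6-1=5
CMP r1, #0  (cmp 5,0)
BGT L2: taken
r6=M[104]=13
r0=0-13=-13
r6=13&15=13
r0=(-13)&12=0
r5=104+4=108
r1=5-1=4
CMP r1, #0  (cmp 4,0)
BGT L2: taken
r6=M[108]=-8
r0=0-(-8)=8
r6=(-8)&15=8
r0=8&12=8
r5=108+4=112
r1=4-1=3
CMP r1, #0  (cmp 3,0)
BGT L2: taken
r6=M[112]=4
r0=8-4=4
r6=4&15=4
r0=4&12=4
r5=112+4=116
r1=3-1=2
CMP r1, #0  (cmp 2,0)
BGT L2: taken
r6=M[116]=3
r0=4-3=1
r6=3&15=3
r0=1&12=0
r5=116+4=120
r1=2-1=1
CMP r1, #0  (cmp 1,0)
BGT L2: taken
r6=M[120]=7
r0=0-7=-7
r6=7&15=7
r0=(-7)&12=8
r5=120+4=124
r1=1-1=0
CMP r1, #0  (cmp 0,0)
BGT L2: not taken
STR r6, [112] → M[112]=7
halt.

124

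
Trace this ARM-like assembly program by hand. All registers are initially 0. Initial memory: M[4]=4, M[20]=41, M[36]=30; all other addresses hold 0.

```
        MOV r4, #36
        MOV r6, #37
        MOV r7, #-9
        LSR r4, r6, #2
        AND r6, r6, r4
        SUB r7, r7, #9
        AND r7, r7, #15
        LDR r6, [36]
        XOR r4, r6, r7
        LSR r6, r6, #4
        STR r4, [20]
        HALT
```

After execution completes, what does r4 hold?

16

after MOV r4, #36: r4=36
after MOV r6, #37: r6=37
after MOV r7, #-9: r7=-9
after LSR r4, r6, #2: r4=37>>2=9
after AND r6, r6, r4: r6=37&9=1
after SUB r7, r7, #9: r7=(-9)-9=-18
after AND r7, r7, #15: r7=(-18)&15=14
after LDR r6, [36]: r6=M[36]=30
after XOR r4, r6, r7: r4=30^14=16
after LSR r6, r6, #4: r6=30>>4=1
STR r4, [20] → M[20]=16
halt.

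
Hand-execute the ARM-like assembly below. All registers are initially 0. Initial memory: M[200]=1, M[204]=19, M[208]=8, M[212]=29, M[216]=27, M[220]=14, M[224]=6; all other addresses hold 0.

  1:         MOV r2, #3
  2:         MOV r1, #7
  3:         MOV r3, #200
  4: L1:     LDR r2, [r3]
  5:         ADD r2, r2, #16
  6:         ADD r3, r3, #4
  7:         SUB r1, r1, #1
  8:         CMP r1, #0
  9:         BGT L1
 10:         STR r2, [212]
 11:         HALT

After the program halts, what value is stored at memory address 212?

r2=3
r1=7
r3=200
r2=M[200]=1
r2=1+16=17
r3=200+4=204
r1=7-1=6
CMP r1, #0  (cmp 6,0)
BGT L1: taken
r2=M[204]=19
r2=19+16=35
r3=204+4=208
r1=6-1=5
CMP r1, #0  (cmp 5,0)
BGT L1: taken
r2=M[208]=8
r2=8+16=24
r3=208+4=212
r1=5-1=4
CMP r1, #0  (cmp 4,0)
BGT L1: taken
r2=M[212]=29
r2=29+16=45
r3=212+4=216
r1=4-1=3
CMP r1, #0  (cmp 3,0)
BGT L1: taken
r2=M[216]=27
r2=27+16=43
r3=216+4=220
r1=3-1=2
CMP r1, #0  (cmp 2,0)
BGT L1: taken
r2=M[220]=14
r2=14+16=30
r3=220+4=224
r1=2-1=1
CMP r1, #0  (cmp 1,0)
BGT L1: taken
r2=M[224]=6
r2=6+16=22
r3=224+4=228
r1=1-1=0
CMP r1, #0  (cmp 0,0)
BGT L1: not taken
STR r2, [212] → M[212]=22
halt.

22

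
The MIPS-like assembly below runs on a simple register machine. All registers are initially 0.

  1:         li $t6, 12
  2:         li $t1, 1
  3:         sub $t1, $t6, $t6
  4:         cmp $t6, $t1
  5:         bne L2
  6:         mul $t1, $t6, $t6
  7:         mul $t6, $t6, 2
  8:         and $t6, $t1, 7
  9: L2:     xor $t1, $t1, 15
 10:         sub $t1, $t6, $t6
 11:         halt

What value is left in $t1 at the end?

after li $t6, 12: $t6=12
after li $t1, 1: $t1=1
after sub $t1, $t6, $t6: $t1=12-12=0
cmp $t6, $t1  (cmp 12,0)
bne L2: taken
after xor $t1, $t1, 15: $t1=0^15=15
after sub $t1, $t6, $t6: $t1=12-12=0
halt.

0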